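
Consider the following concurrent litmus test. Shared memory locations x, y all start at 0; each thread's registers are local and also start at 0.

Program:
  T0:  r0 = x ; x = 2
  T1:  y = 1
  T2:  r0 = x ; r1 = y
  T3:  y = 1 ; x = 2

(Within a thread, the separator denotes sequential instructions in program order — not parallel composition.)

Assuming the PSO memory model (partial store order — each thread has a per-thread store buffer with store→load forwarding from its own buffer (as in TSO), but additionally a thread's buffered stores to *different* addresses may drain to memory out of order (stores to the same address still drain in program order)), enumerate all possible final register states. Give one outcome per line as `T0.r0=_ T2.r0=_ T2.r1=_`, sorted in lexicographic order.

T0.r0=0 T2.r0=0 T2.r1=0
T0.r0=0 T2.r0=0 T2.r1=1
T0.r0=0 T2.r0=2 T2.r1=0
T0.r0=0 T2.r0=2 T2.r1=1
T0.r0=2 T2.r0=0 T2.r1=0
T0.r0=2 T2.r0=0 T2.r1=1
T0.r0=2 T2.r0=2 T2.r1=0
T0.r0=2 T2.r0=2 T2.r1=1

outcome vector order: (T0.r0,T2.r0,T2.r1)
|PSO outcomes| = 8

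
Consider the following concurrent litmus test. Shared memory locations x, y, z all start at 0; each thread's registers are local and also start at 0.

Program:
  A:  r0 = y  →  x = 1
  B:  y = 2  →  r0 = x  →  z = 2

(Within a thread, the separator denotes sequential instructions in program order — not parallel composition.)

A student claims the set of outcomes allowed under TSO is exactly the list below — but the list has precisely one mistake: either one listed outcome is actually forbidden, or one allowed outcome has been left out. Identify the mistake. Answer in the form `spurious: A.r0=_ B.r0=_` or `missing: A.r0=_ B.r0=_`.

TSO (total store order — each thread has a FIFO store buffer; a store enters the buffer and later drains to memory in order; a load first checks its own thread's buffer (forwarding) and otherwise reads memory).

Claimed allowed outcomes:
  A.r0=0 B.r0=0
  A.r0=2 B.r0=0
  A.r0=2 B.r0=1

missing: A.r0=0 B.r0=1

outcome vector order: (A.r0,B.r0)
[TSO] allowed = {(0,0), (0,1), (2,0), (2,1)}
TSO∖claimed = {(0,1)}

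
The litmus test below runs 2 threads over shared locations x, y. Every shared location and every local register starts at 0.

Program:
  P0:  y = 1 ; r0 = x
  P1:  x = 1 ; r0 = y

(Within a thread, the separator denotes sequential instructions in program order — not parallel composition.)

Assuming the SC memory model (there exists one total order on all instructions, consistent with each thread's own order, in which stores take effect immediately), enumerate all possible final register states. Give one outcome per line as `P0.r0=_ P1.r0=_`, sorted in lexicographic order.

P0.r0=0 P1.r0=1
P0.r0=1 P1.r0=0
P0.r0=1 P1.r0=1

outcome vector order: (P0.r0,P1.r0)
|SC outcomes| = 3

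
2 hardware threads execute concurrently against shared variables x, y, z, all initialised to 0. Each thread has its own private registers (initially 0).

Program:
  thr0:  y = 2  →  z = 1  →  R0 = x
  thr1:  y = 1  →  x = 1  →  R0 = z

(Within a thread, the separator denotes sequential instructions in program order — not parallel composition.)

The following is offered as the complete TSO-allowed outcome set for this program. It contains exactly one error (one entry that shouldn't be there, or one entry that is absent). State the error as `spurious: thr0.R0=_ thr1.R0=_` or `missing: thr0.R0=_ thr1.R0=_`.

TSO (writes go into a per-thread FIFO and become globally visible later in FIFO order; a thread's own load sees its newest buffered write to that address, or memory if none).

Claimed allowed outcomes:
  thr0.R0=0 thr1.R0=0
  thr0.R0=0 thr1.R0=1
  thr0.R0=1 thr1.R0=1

missing: thr0.R0=1 thr1.R0=0

outcome vector order: (thr0.R0,thr1.R0)
under TSO → 00, 01, 10, 11
TSO∖claimed = {10}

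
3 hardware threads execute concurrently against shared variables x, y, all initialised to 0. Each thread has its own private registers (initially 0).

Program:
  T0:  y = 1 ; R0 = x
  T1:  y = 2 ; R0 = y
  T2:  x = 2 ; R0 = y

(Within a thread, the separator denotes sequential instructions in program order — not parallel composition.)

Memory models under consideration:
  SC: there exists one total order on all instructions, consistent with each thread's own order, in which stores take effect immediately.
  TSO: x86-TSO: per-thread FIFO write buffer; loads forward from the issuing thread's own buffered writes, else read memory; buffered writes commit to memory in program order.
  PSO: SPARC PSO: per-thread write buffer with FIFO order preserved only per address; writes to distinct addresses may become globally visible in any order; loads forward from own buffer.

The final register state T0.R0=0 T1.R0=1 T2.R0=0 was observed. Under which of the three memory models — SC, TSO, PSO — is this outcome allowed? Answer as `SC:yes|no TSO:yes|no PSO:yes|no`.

SC:no TSO:yes PSO:yes

outcome vector order: (T0.R0,T1.R0,T2.R0)
[SC] allowed = {0/1/1 0/2/1 0/2/2 2/1/0 2/1/1 2/1/2 2/2/0 2/2/1 2/2/2}
[TSO] allowed = {0/1/0 0/1/1 0/1/2 0/2/0 0/2/1 0/2/2 2/1/0 2/1/1 2/1/2 2/2/0 2/2/1 2/2/2}
[PSO] allowed = {0/1/0 0/1/1 0/1/2 0/2/0 0/2/1 0/2/2 2/1/0 2/1/1 2/1/2 2/2/0 2/2/1 2/2/2}
target 0/1/0 ∈ {TSO,PSO}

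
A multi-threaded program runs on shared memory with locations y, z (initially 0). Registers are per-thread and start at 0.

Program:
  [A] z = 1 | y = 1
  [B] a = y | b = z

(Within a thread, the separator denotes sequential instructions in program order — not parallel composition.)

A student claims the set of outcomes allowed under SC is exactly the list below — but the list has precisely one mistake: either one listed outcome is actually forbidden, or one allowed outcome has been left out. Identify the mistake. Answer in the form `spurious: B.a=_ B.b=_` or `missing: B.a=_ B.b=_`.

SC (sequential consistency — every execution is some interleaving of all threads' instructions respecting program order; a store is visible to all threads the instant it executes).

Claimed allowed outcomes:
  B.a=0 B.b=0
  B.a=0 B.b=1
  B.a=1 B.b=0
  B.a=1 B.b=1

outcome vector order: (B.a,B.b)
SC: 3 outcomes — {0/0 0/1 1/1}
claimed∖SC = {1/0}

spurious: B.a=1 B.b=0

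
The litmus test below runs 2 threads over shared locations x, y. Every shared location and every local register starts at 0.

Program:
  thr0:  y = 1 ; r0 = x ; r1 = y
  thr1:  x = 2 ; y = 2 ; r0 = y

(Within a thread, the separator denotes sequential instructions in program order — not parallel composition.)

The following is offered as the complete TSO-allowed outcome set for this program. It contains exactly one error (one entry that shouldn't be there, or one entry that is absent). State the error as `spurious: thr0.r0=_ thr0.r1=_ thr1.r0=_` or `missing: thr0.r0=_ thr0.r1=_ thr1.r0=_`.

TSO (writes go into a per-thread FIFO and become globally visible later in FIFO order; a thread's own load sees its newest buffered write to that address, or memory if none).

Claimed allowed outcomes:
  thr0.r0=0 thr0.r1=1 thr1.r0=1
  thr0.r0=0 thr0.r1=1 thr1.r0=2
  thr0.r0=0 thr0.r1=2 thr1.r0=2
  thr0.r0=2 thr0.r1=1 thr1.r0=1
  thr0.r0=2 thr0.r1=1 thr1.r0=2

missing: thr0.r0=2 thr0.r1=2 thr1.r0=2

outcome vector order: (thr0.r0,thr0.r1,thr1.r0)
TSO (6): 011; 012; 022; 211; 212; 222
TSO∖claimed = {222}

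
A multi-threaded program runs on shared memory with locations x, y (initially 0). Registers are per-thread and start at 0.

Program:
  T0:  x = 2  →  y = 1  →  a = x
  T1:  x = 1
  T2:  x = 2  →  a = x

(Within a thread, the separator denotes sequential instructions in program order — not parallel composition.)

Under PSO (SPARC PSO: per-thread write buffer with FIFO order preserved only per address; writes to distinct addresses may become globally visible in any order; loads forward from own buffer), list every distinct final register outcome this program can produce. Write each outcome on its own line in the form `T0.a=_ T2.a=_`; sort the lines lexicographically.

outcome vector order: (T0.a,T2.a)
|PSO outcomes| = 4

T0.a=1 T2.a=1
T0.a=1 T2.a=2
T0.a=2 T2.a=1
T0.a=2 T2.a=2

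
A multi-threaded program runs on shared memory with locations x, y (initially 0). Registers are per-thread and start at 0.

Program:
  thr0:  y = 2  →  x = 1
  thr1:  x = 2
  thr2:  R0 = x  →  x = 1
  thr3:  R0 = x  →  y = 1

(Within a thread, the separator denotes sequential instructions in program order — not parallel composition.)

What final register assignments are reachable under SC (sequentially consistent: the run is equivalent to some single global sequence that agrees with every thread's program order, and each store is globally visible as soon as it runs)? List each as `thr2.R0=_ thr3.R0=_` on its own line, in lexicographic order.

thr2.R0=0 thr3.R0=0
thr2.R0=0 thr3.R0=1
thr2.R0=0 thr3.R0=2
thr2.R0=1 thr3.R0=0
thr2.R0=1 thr3.R0=1
thr2.R0=1 thr3.R0=2
thr2.R0=2 thr3.R0=0
thr2.R0=2 thr3.R0=1
thr2.R0=2 thr3.R0=2

outcome vector order: (thr2.R0,thr3.R0)
|SC outcomes| = 9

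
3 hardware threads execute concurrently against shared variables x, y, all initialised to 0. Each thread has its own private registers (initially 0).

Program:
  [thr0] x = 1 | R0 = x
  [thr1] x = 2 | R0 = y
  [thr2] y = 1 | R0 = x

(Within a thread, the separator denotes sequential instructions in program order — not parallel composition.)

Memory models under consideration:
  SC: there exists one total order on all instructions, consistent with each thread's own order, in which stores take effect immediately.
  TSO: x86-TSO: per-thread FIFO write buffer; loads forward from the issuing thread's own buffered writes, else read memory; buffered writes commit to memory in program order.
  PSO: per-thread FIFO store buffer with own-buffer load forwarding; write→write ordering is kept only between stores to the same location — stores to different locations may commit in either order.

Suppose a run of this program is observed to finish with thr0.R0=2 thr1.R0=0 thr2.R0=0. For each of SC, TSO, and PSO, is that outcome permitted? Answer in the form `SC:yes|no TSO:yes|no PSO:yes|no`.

outcome vector order: (thr0.R0,thr1.R0,thr2.R0)
[SC] allowed = {1/0/1; 1/0/2; 1/1/0; 1/1/1; 1/1/2; 2/0/2; 2/1/0; 2/1/1; 2/1/2}
[TSO] allowed = {1/0/0; 1/0/1; 1/0/2; 1/1/0; 1/1/1; 1/1/2; 2/0/0; 2/0/1; 2/0/2; 2/1/0; 2/1/1; 2/1/2}
[PSO] allowed = {1/0/0; 1/0/1; 1/0/2; 1/1/0; 1/1/1; 1/1/2; 2/0/0; 2/0/1; 2/0/2; 2/1/0; 2/1/1; 2/1/2}
target 2/0/0 ∈ {TSO,PSO}

SC:no TSO:yes PSO:yes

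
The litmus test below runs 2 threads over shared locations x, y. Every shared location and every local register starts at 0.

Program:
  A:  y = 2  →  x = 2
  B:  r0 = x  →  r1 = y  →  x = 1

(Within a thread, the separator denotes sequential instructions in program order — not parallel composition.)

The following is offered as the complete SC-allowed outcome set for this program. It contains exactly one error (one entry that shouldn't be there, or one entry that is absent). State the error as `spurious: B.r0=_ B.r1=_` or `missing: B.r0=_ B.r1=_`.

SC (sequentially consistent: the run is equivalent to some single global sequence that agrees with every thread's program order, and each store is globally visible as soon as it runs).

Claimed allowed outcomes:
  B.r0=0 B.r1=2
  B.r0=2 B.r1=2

outcome vector order: (B.r0,B.r1)
SC (3): 00 02 22
SC∖claimed = {00}

missing: B.r0=0 B.r1=0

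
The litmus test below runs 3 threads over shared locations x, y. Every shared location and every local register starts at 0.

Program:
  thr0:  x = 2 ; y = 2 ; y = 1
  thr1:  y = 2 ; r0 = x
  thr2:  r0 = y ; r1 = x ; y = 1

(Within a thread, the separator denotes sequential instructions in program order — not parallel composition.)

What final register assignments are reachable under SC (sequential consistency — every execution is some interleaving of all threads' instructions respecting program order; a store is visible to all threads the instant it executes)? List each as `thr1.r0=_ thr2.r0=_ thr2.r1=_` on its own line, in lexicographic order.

thr1.r0=0 thr2.r0=0 thr2.r1=0
thr1.r0=0 thr2.r0=0 thr2.r1=2
thr1.r0=0 thr2.r0=1 thr2.r1=2
thr1.r0=0 thr2.r0=2 thr2.r1=0
thr1.r0=0 thr2.r0=2 thr2.r1=2
thr1.r0=2 thr2.r0=0 thr2.r1=0
thr1.r0=2 thr2.r0=0 thr2.r1=2
thr1.r0=2 thr2.r0=1 thr2.r1=2
thr1.r0=2 thr2.r0=2 thr2.r1=0
thr1.r0=2 thr2.r0=2 thr2.r1=2

outcome vector order: (thr1.r0,thr2.r0,thr2.r1)
|SC outcomes| = 10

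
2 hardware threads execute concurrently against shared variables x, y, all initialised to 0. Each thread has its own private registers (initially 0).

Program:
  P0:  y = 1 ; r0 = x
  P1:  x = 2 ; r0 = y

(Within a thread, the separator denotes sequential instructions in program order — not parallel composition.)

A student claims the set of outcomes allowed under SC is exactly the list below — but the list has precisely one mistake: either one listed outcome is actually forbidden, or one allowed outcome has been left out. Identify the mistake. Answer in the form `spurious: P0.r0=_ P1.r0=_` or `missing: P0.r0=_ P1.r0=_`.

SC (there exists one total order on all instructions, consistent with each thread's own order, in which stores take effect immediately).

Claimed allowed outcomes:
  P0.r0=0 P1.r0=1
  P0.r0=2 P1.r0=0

missing: P0.r0=2 P1.r0=1

outcome vector order: (P0.r0,P1.r0)
[SC] allowed = {<0 1> <2 0> <2 1>}
SC∖claimed = {<2 1>}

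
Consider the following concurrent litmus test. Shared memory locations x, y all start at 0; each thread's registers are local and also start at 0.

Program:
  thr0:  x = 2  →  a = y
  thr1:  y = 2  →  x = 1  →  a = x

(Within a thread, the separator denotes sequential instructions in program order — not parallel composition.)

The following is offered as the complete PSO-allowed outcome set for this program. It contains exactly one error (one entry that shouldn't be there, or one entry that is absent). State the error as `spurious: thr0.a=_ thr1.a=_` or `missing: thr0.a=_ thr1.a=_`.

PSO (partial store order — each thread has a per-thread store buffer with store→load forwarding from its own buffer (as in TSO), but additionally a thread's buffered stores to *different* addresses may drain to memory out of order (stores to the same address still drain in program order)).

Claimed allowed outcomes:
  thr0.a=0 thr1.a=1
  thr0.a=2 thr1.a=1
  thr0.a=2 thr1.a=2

missing: thr0.a=0 thr1.a=2

outcome vector order: (thr0.a,thr1.a)
under PSO → 0/1, 0/2, 2/1, 2/2
PSO∖claimed = {0/2}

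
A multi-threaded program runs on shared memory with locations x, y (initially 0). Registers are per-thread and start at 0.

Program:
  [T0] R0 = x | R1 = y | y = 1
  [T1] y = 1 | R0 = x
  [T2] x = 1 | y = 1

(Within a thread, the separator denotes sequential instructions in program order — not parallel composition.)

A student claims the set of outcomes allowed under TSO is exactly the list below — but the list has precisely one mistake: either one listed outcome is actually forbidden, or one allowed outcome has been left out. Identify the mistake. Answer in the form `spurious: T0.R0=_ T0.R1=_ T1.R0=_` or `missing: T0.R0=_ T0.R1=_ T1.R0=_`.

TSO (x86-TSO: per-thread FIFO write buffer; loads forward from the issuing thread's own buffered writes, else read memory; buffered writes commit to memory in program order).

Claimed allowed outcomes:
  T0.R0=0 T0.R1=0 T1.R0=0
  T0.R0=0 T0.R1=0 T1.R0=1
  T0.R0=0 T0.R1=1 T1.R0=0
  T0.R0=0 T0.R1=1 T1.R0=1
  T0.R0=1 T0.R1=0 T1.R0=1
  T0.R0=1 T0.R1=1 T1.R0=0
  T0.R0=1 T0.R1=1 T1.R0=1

missing: T0.R0=1 T0.R1=0 T1.R0=0

outcome vector order: (T0.R0,T0.R1,T1.R0)
[TSO] allowed = {0/0/0; 0/0/1; 0/1/0; 0/1/1; 1/0/0; 1/0/1; 1/1/0; 1/1/1}
TSO∖claimed = {1/0/0}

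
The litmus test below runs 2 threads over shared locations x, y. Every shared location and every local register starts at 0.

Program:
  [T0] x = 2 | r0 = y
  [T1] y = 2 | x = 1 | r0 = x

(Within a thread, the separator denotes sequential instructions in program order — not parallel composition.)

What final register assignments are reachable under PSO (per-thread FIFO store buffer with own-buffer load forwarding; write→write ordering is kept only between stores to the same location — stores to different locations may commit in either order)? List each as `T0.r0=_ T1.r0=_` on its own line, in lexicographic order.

T0.r0=0 T1.r0=1
T0.r0=0 T1.r0=2
T0.r0=2 T1.r0=1
T0.r0=2 T1.r0=2

outcome vector order: (T0.r0,T1.r0)
|PSO outcomes| = 4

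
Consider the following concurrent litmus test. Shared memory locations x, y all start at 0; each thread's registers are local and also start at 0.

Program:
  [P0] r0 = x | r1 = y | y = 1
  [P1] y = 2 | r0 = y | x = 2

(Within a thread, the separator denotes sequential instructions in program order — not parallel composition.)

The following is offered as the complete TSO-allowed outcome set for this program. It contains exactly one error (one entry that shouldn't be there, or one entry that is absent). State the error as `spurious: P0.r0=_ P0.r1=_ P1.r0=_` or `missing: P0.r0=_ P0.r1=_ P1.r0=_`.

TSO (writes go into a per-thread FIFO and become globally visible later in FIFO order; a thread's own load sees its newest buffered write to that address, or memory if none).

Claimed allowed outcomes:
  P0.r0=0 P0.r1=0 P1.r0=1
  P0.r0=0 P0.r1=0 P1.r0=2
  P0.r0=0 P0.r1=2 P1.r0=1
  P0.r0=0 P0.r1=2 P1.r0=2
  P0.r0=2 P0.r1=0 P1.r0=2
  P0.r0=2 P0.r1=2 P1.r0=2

outcome vector order: (P0.r0,P0.r1,P1.r0)
under TSO → 0/0/1; 0/0/2; 0/2/1; 0/2/2; 2/2/2
claimed∖TSO = {2/0/2}

spurious: P0.r0=2 P0.r1=0 P1.r0=2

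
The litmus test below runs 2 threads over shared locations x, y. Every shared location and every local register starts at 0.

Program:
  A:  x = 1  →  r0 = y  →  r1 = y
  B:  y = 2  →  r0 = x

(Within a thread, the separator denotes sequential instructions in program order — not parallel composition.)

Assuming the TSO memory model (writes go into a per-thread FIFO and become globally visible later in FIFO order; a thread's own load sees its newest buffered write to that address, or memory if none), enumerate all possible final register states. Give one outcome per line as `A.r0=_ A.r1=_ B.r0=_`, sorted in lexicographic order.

A.r0=0 A.r1=0 B.r0=0
A.r0=0 A.r1=0 B.r0=1
A.r0=0 A.r1=2 B.r0=0
A.r0=0 A.r1=2 B.r0=1
A.r0=2 A.r1=2 B.r0=0
A.r0=2 A.r1=2 B.r0=1

outcome vector order: (A.r0,A.r1,B.r0)
|TSO outcomes| = 6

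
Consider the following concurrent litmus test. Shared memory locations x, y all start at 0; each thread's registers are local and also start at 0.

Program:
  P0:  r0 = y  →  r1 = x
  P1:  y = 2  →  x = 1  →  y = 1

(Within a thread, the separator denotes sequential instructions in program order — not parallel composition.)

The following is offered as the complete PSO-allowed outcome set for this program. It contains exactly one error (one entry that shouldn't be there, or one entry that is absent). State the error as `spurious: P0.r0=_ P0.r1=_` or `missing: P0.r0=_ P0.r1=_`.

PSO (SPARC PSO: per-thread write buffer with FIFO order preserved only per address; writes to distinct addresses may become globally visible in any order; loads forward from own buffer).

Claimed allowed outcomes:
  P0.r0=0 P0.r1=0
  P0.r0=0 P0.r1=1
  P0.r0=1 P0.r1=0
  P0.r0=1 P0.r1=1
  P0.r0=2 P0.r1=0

outcome vector order: (P0.r0,P0.r1)
[PSO] allowed = {<0 0>; <0 1>; <1 0>; <1 1>; <2 0>; <2 1>}
PSO∖claimed = {<2 1>}

missing: P0.r0=2 P0.r1=1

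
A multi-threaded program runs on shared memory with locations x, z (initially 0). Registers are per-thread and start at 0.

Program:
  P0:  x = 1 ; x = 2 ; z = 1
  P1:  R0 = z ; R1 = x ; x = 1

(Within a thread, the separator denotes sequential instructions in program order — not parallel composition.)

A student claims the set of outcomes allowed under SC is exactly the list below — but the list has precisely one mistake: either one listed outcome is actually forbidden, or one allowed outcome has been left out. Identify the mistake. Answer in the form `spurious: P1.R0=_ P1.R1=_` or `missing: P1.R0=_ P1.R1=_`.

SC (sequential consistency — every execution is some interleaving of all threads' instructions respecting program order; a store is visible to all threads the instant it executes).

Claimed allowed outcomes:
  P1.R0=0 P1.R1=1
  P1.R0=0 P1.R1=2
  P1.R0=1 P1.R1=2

outcome vector order: (P1.R0,P1.R1)
under SC → (0,0); (0,1); (0,2); (1,2)
SC∖claimed = {(0,0)}

missing: P1.R0=0 P1.R1=0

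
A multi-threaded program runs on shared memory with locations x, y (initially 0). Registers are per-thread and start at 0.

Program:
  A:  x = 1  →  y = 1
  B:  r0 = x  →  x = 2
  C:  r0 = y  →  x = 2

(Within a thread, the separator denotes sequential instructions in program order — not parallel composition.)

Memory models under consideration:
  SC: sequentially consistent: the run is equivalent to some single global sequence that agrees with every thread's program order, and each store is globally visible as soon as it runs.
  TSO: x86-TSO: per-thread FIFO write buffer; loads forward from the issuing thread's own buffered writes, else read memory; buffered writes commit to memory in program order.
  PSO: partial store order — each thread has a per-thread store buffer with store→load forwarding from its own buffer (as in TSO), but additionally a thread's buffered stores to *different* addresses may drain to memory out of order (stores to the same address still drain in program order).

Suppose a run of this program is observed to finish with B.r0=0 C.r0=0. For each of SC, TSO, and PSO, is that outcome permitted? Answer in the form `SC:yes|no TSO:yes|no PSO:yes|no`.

outcome vector order: (B.r0,C.r0)
SC (6): 00 01 10 11 20 21
TSO (6): 00 01 10 11 20 21
PSO (6): 00 01 10 11 20 21
target 00 ∈ {SC,TSO,PSO}

SC:yes TSO:yes PSO:yes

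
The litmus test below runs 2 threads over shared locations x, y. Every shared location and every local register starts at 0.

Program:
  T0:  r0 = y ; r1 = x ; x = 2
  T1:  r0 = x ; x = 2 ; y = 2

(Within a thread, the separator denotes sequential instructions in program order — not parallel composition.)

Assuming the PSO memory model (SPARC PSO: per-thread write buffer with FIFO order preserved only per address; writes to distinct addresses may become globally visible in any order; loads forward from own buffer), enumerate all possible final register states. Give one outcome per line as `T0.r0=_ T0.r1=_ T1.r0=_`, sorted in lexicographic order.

T0.r0=0 T0.r1=0 T1.r0=0
T0.r0=0 T0.r1=0 T1.r0=2
T0.r0=0 T0.r1=2 T1.r0=0
T0.r0=2 T0.r1=0 T1.r0=0
T0.r0=2 T0.r1=2 T1.r0=0

outcome vector order: (T0.r0,T0.r1,T1.r0)
|PSO outcomes| = 5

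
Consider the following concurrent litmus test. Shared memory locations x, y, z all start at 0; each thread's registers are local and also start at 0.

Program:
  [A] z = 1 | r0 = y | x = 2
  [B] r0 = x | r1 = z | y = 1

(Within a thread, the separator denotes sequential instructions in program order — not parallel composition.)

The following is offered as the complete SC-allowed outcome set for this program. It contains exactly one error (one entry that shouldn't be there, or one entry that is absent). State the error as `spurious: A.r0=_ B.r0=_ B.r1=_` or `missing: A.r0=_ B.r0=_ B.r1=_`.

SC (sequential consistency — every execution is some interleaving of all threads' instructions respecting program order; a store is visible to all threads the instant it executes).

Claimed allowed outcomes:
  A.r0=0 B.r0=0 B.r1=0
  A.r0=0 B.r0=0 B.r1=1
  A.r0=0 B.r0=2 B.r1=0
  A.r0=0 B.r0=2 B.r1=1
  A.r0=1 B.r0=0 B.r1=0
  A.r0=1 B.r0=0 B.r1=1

outcome vector order: (A.r0,B.r0,B.r1)
[SC] allowed = {<0 0 0>, <0 0 1>, <0 2 1>, <1 0 0>, <1 0 1>}
claimed∖SC = {<0 2 0>}

spurious: A.r0=0 B.r0=2 B.r1=0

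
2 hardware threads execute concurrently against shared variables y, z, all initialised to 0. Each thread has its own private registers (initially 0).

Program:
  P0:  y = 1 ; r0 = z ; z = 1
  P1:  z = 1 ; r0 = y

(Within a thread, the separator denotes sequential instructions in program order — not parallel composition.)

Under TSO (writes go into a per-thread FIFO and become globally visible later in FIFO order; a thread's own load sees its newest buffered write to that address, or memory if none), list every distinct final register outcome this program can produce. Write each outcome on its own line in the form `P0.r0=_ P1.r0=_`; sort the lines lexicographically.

P0.r0=0 P1.r0=0
P0.r0=0 P1.r0=1
P0.r0=1 P1.r0=0
P0.r0=1 P1.r0=1

outcome vector order: (P0.r0,P1.r0)
|TSO outcomes| = 4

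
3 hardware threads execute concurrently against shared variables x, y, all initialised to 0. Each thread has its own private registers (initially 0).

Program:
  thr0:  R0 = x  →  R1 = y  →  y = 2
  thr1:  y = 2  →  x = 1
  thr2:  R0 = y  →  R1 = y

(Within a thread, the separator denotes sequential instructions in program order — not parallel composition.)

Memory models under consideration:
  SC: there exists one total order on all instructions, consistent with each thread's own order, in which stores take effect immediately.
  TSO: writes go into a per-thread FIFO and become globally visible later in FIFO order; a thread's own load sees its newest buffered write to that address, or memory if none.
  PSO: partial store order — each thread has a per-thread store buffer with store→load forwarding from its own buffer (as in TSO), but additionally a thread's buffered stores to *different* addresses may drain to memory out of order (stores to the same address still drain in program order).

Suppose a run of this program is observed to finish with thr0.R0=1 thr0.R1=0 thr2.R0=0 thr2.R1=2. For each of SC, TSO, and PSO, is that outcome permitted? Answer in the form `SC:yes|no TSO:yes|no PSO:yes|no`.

outcome vector order: (thr0.R0,thr0.R1,thr2.R0,thr2.R1)
SC (9): (0,0,0,0) (0,0,0,2) (0,0,2,2) (0,2,0,0) (0,2,0,2) (0,2,2,2) (1,2,0,0) (1,2,0,2) (1,2,2,2)
TSO (9): (0,0,0,0) (0,0,0,2) (0,0,2,2) (0,2,0,0) (0,2,0,2) (0,2,2,2) (1,2,0,0) (1,2,0,2) (1,2,2,2)
PSO (12): (0,0,0,0) (0,0,0,2) (0,0,2,2) (0,2,0,0) (0,2,0,2) (0,2,2,2) (1,0,0,0) (1,0,0,2) (1,0,2,2) (1,2,0,0) (1,2,0,2) (1,2,2,2)
target (1,0,0,2) ∈ {PSO}

SC:no TSO:no PSO:yes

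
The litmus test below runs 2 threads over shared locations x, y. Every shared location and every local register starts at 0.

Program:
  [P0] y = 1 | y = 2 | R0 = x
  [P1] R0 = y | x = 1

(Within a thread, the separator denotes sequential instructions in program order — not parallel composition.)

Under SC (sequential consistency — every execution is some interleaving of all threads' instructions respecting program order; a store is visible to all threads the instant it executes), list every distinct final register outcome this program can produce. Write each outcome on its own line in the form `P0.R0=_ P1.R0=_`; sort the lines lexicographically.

outcome vector order: (P0.R0,P1.R0)
|SC outcomes| = 6

P0.R0=0 P1.R0=0
P0.R0=0 P1.R0=1
P0.R0=0 P1.R0=2
P0.R0=1 P1.R0=0
P0.R0=1 P1.R0=1
P0.R0=1 P1.R0=2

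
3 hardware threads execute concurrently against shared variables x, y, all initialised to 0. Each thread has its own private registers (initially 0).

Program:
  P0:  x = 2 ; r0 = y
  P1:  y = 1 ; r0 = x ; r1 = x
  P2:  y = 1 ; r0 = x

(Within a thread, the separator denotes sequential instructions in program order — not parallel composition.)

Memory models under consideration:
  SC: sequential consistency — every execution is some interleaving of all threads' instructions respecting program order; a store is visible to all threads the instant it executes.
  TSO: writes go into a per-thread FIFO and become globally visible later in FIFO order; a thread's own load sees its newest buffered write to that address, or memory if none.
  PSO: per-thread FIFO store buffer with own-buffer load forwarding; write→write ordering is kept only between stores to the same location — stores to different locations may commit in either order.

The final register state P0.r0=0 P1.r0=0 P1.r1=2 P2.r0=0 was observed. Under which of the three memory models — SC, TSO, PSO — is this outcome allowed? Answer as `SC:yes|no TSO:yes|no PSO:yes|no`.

SC:no TSO:yes PSO:yes

outcome vector order: (P0.r0,P1.r0,P1.r1,P2.r0)
SC: 7 outcomes — {0222, 1000, 1002, 1020, 1022, 1220, 1222}
TSO: 12 outcomes — {0000, 0002, 0020, 0022, 0220, 0222, 1000, 1002, 1020, 1022, 1220, 1222}
PSO: 12 outcomes — {0000, 0002, 0020, 0022, 0220, 0222, 1000, 1002, 1020, 1022, 1220, 1222}
target 0020 ∈ {TSO,PSO}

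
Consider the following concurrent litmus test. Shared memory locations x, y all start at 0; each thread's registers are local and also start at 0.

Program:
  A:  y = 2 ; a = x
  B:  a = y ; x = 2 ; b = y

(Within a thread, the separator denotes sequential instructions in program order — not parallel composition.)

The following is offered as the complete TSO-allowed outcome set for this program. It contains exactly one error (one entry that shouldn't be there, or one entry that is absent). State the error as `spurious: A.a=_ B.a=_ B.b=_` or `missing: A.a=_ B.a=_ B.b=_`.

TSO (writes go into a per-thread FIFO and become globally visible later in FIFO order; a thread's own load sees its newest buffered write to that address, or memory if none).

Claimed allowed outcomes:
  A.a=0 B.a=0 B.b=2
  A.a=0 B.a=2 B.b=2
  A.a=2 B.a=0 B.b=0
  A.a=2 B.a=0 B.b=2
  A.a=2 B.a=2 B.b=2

missing: A.a=0 B.a=0 B.b=0

outcome vector order: (A.a,B.a,B.b)
TSO: 6 outcomes — {<0 0 0>, <0 0 2>, <0 2 2>, <2 0 0>, <2 0 2>, <2 2 2>}
TSO∖claimed = {<0 0 0>}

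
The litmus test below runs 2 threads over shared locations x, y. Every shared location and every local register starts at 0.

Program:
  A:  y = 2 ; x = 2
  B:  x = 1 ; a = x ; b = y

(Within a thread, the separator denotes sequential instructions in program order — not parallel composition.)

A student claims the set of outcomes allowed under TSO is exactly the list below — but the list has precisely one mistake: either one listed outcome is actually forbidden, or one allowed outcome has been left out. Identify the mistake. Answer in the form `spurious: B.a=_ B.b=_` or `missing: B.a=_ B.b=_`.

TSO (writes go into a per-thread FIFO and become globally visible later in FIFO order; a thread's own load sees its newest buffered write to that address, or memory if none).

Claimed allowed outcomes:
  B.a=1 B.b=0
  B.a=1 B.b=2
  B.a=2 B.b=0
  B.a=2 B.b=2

spurious: B.a=2 B.b=0

outcome vector order: (B.a,B.b)
TSO: 3 outcomes — {1/0, 1/2, 2/2}
claimed∖TSO = {2/0}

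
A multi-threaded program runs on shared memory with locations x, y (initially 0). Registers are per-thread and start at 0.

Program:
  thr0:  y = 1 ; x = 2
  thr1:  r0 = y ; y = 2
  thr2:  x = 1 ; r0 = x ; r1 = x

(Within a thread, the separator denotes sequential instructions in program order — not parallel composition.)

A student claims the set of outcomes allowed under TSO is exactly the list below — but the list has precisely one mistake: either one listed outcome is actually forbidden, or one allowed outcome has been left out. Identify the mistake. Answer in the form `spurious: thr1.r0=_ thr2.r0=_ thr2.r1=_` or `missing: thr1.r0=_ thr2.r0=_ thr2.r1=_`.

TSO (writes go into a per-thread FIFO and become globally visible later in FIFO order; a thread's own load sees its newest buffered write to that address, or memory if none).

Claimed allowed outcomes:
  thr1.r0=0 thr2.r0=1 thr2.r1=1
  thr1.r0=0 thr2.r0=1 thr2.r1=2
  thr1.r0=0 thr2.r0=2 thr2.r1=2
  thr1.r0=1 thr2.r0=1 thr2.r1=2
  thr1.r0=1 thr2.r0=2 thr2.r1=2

outcome vector order: (thr1.r0,thr2.r0,thr2.r1)
[TSO] allowed = {0/1/1; 0/1/2; 0/2/2; 1/1/1; 1/1/2; 1/2/2}
TSO∖claimed = {1/1/1}

missing: thr1.r0=1 thr2.r0=1 thr2.r1=1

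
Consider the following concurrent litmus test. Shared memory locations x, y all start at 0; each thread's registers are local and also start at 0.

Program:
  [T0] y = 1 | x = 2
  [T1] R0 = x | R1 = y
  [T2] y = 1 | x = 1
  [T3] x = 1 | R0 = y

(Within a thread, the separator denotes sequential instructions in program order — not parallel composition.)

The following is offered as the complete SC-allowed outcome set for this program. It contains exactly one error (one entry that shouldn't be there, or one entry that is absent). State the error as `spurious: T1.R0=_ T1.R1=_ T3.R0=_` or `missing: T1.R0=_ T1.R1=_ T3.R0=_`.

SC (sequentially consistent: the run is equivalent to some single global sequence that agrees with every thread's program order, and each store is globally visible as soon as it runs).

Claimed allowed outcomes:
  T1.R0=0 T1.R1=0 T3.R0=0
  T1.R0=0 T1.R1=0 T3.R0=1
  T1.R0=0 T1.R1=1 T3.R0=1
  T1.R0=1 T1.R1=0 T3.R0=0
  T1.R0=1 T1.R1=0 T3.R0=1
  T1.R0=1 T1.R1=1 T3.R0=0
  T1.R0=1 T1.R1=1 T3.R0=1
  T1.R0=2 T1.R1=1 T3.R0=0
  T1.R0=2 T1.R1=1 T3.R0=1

outcome vector order: (T1.R0,T1.R1,T3.R0)
SC: 10 outcomes — {000; 001; 010; 011; 100; 101; 110; 111; 210; 211}
SC∖claimed = {010}

missing: T1.R0=0 T1.R1=1 T3.R0=0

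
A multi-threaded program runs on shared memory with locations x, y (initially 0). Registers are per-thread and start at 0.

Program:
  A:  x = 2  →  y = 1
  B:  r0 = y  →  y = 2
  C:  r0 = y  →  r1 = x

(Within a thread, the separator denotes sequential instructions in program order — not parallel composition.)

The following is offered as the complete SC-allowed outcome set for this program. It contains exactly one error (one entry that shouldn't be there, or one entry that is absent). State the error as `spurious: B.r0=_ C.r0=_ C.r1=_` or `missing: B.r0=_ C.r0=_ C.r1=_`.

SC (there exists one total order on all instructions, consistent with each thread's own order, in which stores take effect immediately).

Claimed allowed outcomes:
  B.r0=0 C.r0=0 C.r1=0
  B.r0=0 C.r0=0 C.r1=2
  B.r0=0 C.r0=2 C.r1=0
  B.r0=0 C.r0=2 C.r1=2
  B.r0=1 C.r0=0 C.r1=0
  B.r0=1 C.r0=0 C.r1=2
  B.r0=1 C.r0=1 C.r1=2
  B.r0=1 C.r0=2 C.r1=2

missing: B.r0=0 C.r0=1 C.r1=2

outcome vector order: (B.r0,C.r0,C.r1)
[SC] allowed = {<0 0 0> <0 0 2> <0 1 2> <0 2 0> <0 2 2> <1 0 0> <1 0 2> <1 1 2> <1 2 2>}
SC∖claimed = {<0 1 2>}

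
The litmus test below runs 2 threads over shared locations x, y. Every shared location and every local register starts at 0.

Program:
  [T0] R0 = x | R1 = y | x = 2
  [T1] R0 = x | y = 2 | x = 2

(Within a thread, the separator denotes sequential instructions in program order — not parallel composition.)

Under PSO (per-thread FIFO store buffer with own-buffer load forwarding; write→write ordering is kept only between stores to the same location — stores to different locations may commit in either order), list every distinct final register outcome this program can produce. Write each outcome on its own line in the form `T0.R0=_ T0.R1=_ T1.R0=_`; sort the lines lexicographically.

T0.R0=0 T0.R1=0 T1.R0=0
T0.R0=0 T0.R1=0 T1.R0=2
T0.R0=0 T0.R1=2 T1.R0=0
T0.R0=2 T0.R1=0 T1.R0=0
T0.R0=2 T0.R1=2 T1.R0=0

outcome vector order: (T0.R0,T0.R1,T1.R0)
|PSO outcomes| = 5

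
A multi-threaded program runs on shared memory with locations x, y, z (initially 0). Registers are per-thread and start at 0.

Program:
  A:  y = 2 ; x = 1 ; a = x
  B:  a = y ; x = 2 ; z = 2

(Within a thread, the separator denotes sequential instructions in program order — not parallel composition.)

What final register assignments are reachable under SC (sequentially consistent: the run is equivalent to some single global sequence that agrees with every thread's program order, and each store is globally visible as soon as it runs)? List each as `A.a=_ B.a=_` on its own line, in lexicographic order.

outcome vector order: (A.a,B.a)
|SC outcomes| = 4

A.a=1 B.a=0
A.a=1 B.a=2
A.a=2 B.a=0
A.a=2 B.a=2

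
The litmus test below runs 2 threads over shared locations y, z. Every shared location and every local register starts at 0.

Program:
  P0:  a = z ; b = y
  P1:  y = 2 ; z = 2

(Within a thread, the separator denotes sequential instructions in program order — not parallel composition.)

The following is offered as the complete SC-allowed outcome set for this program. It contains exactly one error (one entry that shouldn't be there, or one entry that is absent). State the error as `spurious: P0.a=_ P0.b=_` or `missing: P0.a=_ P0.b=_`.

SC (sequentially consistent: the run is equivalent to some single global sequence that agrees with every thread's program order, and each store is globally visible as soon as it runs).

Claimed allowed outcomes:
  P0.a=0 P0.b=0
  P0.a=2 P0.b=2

outcome vector order: (P0.a,P0.b)
[SC] allowed = {0/0, 0/2, 2/2}
SC∖claimed = {0/2}

missing: P0.a=0 P0.b=2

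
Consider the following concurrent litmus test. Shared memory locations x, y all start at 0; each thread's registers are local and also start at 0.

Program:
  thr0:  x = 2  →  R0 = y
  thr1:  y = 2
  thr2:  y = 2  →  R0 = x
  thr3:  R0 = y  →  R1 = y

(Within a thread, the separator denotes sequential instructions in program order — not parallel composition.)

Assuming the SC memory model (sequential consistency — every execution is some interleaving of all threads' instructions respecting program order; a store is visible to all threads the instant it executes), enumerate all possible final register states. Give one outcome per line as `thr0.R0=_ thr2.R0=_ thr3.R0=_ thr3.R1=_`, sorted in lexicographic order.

thr0.R0=0 thr2.R0=2 thr3.R0=0 thr3.R1=0
thr0.R0=0 thr2.R0=2 thr3.R0=0 thr3.R1=2
thr0.R0=0 thr2.R0=2 thr3.R0=2 thr3.R1=2
thr0.R0=2 thr2.R0=0 thr3.R0=0 thr3.R1=0
thr0.R0=2 thr2.R0=0 thr3.R0=0 thr3.R1=2
thr0.R0=2 thr2.R0=0 thr3.R0=2 thr3.R1=2
thr0.R0=2 thr2.R0=2 thr3.R0=0 thr3.R1=0
thr0.R0=2 thr2.R0=2 thr3.R0=0 thr3.R1=2
thr0.R0=2 thr2.R0=2 thr3.R0=2 thr3.R1=2

outcome vector order: (thr0.R0,thr2.R0,thr3.R0,thr3.R1)
|SC outcomes| = 9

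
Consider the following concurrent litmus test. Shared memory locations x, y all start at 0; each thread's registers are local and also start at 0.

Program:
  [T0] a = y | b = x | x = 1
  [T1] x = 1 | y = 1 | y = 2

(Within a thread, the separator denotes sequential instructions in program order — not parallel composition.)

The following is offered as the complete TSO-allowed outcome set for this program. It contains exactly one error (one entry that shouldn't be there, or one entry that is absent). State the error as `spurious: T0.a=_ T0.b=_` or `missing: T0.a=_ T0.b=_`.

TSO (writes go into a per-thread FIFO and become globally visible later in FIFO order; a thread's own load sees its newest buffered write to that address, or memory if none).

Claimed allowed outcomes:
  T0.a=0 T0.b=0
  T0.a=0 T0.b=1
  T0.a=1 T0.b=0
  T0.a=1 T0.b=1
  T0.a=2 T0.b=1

outcome vector order: (T0.a,T0.b)
under TSO → 00, 01, 11, 21
claimed∖TSO = {10}

spurious: T0.a=1 T0.b=0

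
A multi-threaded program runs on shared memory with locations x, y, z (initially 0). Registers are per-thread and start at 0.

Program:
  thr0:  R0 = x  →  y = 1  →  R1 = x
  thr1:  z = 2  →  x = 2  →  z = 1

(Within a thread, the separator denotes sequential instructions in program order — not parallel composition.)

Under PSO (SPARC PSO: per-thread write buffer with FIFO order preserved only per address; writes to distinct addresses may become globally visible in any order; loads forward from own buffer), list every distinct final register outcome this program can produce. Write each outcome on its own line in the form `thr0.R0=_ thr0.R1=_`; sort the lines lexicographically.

thr0.R0=0 thr0.R1=0
thr0.R0=0 thr0.R1=2
thr0.R0=2 thr0.R1=2

outcome vector order: (thr0.R0,thr0.R1)
|PSO outcomes| = 3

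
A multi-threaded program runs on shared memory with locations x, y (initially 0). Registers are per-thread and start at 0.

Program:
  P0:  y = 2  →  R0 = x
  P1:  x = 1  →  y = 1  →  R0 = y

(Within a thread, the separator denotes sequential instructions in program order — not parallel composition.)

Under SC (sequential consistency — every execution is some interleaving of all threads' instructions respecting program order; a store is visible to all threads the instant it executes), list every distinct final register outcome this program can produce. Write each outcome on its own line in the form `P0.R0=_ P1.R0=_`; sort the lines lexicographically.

outcome vector order: (P0.R0,P1.R0)
|SC outcomes| = 3

P0.R0=0 P1.R0=1
P0.R0=1 P1.R0=1
P0.R0=1 P1.R0=2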